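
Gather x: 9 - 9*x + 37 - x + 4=50 - 10*x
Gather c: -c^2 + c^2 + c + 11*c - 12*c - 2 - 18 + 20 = 0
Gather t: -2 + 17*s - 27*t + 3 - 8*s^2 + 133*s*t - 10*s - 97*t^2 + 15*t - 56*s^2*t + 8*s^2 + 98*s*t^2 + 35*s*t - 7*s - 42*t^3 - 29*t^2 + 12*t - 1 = -42*t^3 + t^2*(98*s - 126) + t*(-56*s^2 + 168*s)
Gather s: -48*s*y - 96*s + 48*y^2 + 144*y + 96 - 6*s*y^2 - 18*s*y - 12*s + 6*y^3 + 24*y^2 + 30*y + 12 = s*(-6*y^2 - 66*y - 108) + 6*y^3 + 72*y^2 + 174*y + 108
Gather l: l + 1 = l + 1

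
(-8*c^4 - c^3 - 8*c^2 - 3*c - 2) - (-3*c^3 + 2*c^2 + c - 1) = -8*c^4 + 2*c^3 - 10*c^2 - 4*c - 1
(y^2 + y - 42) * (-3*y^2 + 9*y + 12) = -3*y^4 + 6*y^3 + 147*y^2 - 366*y - 504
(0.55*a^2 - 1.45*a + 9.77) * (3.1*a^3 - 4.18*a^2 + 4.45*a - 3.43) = 1.705*a^5 - 6.794*a^4 + 38.7955*a^3 - 49.1776*a^2 + 48.45*a - 33.5111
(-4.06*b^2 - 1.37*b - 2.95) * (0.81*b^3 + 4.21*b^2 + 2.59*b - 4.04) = -3.2886*b^5 - 18.2023*b^4 - 18.6726*b^3 + 0.4346*b^2 - 2.1057*b + 11.918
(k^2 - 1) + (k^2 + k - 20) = 2*k^2 + k - 21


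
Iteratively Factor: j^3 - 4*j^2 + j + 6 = (j - 2)*(j^2 - 2*j - 3) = (j - 3)*(j - 2)*(j + 1)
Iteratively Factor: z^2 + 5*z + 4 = (z + 1)*(z + 4)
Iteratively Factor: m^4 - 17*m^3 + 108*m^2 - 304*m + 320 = (m - 5)*(m^3 - 12*m^2 + 48*m - 64) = (m - 5)*(m - 4)*(m^2 - 8*m + 16) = (m - 5)*(m - 4)^2*(m - 4)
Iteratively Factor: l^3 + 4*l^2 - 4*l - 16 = (l + 2)*(l^2 + 2*l - 8) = (l - 2)*(l + 2)*(l + 4)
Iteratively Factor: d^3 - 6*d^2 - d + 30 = (d - 5)*(d^2 - d - 6) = (d - 5)*(d - 3)*(d + 2)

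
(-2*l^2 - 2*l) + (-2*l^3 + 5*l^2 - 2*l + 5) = -2*l^3 + 3*l^2 - 4*l + 5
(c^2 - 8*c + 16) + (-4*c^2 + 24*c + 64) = -3*c^2 + 16*c + 80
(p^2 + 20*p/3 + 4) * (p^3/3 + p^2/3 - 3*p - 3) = p^5/3 + 23*p^4/9 + 5*p^3/9 - 65*p^2/3 - 32*p - 12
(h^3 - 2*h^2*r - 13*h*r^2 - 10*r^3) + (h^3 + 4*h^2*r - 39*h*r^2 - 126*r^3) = 2*h^3 + 2*h^2*r - 52*h*r^2 - 136*r^3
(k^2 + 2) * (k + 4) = k^3 + 4*k^2 + 2*k + 8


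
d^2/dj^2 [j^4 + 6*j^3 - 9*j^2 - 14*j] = 12*j^2 + 36*j - 18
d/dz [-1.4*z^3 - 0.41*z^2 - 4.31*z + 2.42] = -4.2*z^2 - 0.82*z - 4.31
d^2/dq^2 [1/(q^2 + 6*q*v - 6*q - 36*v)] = 2*(-q^2 - 6*q*v + 6*q + 36*v + 4*(q + 3*v - 3)^2)/(q^2 + 6*q*v - 6*q - 36*v)^3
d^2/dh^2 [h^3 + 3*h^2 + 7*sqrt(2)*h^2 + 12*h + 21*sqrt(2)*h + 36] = 6*h + 6 + 14*sqrt(2)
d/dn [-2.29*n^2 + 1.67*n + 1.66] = 1.67 - 4.58*n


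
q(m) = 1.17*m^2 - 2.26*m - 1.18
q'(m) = 2.34*m - 2.26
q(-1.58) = 5.31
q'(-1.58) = -5.96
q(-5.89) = 52.72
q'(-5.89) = -16.04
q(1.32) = -2.12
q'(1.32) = 0.83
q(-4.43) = 31.79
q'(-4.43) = -12.63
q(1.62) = -1.77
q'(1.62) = 1.53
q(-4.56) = 33.45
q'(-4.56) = -12.93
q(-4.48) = 32.43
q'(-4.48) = -12.74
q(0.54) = -2.06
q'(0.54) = -1.00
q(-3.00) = 16.13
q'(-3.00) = -9.28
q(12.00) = 140.18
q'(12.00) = 25.82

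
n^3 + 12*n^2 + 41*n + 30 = (n + 1)*(n + 5)*(n + 6)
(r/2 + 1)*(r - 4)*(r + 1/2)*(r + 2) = r^4/2 + r^3/4 - 6*r^2 - 11*r - 4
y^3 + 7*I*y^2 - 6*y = y*(y + I)*(y + 6*I)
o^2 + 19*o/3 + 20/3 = (o + 4/3)*(o + 5)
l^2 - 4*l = l*(l - 4)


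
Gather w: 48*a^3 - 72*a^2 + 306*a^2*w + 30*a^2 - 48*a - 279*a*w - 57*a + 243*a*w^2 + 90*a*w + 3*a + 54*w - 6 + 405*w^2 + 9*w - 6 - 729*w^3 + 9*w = 48*a^3 - 42*a^2 - 102*a - 729*w^3 + w^2*(243*a + 405) + w*(306*a^2 - 189*a + 72) - 12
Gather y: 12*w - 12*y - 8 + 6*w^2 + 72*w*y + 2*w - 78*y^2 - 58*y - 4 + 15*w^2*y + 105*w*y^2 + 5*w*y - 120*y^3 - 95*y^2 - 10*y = 6*w^2 + 14*w - 120*y^3 + y^2*(105*w - 173) + y*(15*w^2 + 77*w - 80) - 12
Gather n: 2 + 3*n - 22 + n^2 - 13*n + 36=n^2 - 10*n + 16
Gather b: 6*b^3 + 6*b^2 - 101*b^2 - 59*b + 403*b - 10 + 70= 6*b^3 - 95*b^2 + 344*b + 60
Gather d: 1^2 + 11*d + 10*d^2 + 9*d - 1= 10*d^2 + 20*d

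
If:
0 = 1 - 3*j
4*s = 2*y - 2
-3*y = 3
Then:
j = 1/3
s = -1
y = -1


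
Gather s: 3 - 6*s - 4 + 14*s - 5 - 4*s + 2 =4*s - 4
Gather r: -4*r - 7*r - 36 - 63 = -11*r - 99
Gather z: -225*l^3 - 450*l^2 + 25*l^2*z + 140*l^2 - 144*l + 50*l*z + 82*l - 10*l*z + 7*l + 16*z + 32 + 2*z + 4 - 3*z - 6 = -225*l^3 - 310*l^2 - 55*l + z*(25*l^2 + 40*l + 15) + 30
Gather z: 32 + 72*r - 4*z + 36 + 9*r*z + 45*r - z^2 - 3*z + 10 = 117*r - z^2 + z*(9*r - 7) + 78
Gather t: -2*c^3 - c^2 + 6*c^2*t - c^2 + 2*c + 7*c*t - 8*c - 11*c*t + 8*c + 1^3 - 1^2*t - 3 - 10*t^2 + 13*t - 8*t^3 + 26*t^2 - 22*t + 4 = -2*c^3 - 2*c^2 + 2*c - 8*t^3 + 16*t^2 + t*(6*c^2 - 4*c - 10) + 2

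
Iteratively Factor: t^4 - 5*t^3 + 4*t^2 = (t)*(t^3 - 5*t^2 + 4*t) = t*(t - 1)*(t^2 - 4*t) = t^2*(t - 1)*(t - 4)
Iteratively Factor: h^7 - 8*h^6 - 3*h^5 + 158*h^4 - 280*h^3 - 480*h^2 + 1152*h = (h + 2)*(h^6 - 10*h^5 + 17*h^4 + 124*h^3 - 528*h^2 + 576*h) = (h - 3)*(h + 2)*(h^5 - 7*h^4 - 4*h^3 + 112*h^2 - 192*h) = h*(h - 3)*(h + 2)*(h^4 - 7*h^3 - 4*h^2 + 112*h - 192) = h*(h - 3)*(h + 2)*(h + 4)*(h^3 - 11*h^2 + 40*h - 48) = h*(h - 4)*(h - 3)*(h + 2)*(h + 4)*(h^2 - 7*h + 12) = h*(h - 4)^2*(h - 3)*(h + 2)*(h + 4)*(h - 3)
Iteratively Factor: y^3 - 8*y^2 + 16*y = (y - 4)*(y^2 - 4*y) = (y - 4)^2*(y)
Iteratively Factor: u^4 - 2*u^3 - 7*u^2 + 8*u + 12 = (u - 3)*(u^3 + u^2 - 4*u - 4) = (u - 3)*(u + 2)*(u^2 - u - 2) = (u - 3)*(u - 2)*(u + 2)*(u + 1)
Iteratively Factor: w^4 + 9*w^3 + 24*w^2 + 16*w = (w + 4)*(w^3 + 5*w^2 + 4*w) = (w + 4)^2*(w^2 + w) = w*(w + 4)^2*(w + 1)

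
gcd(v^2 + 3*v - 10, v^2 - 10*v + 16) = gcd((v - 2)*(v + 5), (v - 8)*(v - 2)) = v - 2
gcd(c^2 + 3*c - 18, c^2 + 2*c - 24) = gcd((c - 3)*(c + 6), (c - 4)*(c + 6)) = c + 6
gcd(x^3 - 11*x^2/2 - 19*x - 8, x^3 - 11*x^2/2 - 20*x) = x - 8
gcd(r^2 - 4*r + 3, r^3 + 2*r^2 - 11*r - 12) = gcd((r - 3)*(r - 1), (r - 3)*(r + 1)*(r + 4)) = r - 3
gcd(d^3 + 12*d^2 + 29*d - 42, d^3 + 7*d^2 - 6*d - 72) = d + 6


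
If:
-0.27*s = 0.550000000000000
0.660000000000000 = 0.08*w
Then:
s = -2.04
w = 8.25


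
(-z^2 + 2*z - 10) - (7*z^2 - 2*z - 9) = -8*z^2 + 4*z - 1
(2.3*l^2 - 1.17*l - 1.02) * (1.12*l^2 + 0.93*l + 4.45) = 2.576*l^4 + 0.8286*l^3 + 8.0045*l^2 - 6.1551*l - 4.539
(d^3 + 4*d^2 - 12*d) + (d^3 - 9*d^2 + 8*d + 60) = 2*d^3 - 5*d^2 - 4*d + 60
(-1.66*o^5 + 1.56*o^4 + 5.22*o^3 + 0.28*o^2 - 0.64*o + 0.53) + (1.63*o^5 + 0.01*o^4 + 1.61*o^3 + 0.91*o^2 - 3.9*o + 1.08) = -0.03*o^5 + 1.57*o^4 + 6.83*o^3 + 1.19*o^2 - 4.54*o + 1.61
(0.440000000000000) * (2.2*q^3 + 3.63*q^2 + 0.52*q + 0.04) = 0.968*q^3 + 1.5972*q^2 + 0.2288*q + 0.0176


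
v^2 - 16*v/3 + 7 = (v - 3)*(v - 7/3)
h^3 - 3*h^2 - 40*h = h*(h - 8)*(h + 5)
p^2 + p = p*(p + 1)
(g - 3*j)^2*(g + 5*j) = g^3 - g^2*j - 21*g*j^2 + 45*j^3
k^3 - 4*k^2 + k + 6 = (k - 3)*(k - 2)*(k + 1)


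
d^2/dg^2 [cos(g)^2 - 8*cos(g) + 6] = 8*cos(g) - 2*cos(2*g)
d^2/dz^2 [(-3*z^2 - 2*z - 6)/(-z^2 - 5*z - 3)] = 2*(-13*z^3 - 9*z^2 + 72*z + 129)/(z^6 + 15*z^5 + 84*z^4 + 215*z^3 + 252*z^2 + 135*z + 27)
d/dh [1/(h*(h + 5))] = (-2*h - 5)/(h^2*(h^2 + 10*h + 25))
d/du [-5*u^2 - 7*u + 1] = -10*u - 7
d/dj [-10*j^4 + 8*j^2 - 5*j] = -40*j^3 + 16*j - 5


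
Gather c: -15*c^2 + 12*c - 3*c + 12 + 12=-15*c^2 + 9*c + 24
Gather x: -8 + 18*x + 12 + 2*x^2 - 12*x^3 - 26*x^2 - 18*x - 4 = -12*x^3 - 24*x^2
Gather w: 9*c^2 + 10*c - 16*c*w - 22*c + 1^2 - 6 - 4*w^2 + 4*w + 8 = 9*c^2 - 12*c - 4*w^2 + w*(4 - 16*c) + 3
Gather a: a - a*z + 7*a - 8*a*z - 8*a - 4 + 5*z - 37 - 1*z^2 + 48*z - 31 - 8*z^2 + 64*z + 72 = -9*a*z - 9*z^2 + 117*z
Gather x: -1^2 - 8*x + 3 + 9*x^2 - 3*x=9*x^2 - 11*x + 2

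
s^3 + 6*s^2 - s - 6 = (s - 1)*(s + 1)*(s + 6)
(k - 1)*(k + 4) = k^2 + 3*k - 4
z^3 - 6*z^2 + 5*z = z*(z - 5)*(z - 1)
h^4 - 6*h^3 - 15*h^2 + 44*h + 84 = (h - 7)*(h - 3)*(h + 2)^2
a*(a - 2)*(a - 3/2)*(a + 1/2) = a^4 - 3*a^3 + 5*a^2/4 + 3*a/2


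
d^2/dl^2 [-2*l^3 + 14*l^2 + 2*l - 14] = 28 - 12*l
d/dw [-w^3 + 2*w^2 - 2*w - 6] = -3*w^2 + 4*w - 2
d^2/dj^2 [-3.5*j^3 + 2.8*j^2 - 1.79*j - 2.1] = 5.6 - 21.0*j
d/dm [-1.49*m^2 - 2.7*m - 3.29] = -2.98*m - 2.7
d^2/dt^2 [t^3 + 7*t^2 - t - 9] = 6*t + 14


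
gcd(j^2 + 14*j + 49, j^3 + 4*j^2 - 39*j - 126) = j + 7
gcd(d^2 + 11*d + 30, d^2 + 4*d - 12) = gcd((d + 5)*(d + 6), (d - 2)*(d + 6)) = d + 6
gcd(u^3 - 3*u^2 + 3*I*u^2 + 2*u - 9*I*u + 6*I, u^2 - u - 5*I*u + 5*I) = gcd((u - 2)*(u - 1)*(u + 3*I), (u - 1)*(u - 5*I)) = u - 1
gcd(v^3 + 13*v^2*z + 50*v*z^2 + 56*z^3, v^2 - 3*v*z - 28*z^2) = v + 4*z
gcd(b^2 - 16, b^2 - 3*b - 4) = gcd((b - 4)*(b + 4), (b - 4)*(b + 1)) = b - 4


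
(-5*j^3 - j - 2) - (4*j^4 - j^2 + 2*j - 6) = -4*j^4 - 5*j^3 + j^2 - 3*j + 4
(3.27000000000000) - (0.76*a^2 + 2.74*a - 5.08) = -0.76*a^2 - 2.74*a + 8.35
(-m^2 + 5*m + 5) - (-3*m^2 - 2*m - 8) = 2*m^2 + 7*m + 13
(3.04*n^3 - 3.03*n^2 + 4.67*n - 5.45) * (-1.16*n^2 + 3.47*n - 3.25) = -3.5264*n^5 + 14.0636*n^4 - 25.8113*n^3 + 32.3744*n^2 - 34.089*n + 17.7125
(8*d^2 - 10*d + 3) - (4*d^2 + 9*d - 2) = 4*d^2 - 19*d + 5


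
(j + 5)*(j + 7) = j^2 + 12*j + 35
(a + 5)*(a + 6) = a^2 + 11*a + 30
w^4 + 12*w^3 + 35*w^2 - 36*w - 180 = (w - 2)*(w + 3)*(w + 5)*(w + 6)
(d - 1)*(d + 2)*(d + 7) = d^3 + 8*d^2 + 5*d - 14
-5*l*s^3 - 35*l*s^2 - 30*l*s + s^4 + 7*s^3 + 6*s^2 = s*(-5*l + s)*(s + 1)*(s + 6)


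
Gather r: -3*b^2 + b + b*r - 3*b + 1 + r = -3*b^2 - 2*b + r*(b + 1) + 1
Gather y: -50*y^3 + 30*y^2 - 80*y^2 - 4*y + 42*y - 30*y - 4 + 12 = -50*y^3 - 50*y^2 + 8*y + 8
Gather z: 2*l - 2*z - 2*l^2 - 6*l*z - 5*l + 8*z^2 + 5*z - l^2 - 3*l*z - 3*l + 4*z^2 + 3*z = -3*l^2 - 6*l + 12*z^2 + z*(6 - 9*l)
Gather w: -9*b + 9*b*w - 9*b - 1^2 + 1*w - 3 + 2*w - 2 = -18*b + w*(9*b + 3) - 6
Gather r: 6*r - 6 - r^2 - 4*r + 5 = -r^2 + 2*r - 1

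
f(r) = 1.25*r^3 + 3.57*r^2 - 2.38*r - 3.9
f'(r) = 3.75*r^2 + 7.14*r - 2.38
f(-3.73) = -10.22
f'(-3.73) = 23.16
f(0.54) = -3.95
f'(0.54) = 2.57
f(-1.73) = 4.43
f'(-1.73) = -3.51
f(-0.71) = -0.86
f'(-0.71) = -5.56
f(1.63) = 7.12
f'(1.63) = 19.22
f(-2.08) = 5.25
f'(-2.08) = -1.01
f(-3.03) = 1.31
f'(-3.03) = 10.41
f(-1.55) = 3.71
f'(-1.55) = -4.44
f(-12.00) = -1621.26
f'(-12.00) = 451.94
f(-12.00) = -1621.26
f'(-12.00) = 451.94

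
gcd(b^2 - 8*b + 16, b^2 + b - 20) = b - 4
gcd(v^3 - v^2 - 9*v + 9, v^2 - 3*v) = v - 3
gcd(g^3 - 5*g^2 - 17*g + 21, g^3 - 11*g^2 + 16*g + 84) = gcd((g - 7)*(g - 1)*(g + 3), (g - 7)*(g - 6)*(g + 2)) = g - 7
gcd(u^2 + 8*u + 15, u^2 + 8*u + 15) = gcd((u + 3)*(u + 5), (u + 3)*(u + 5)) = u^2 + 8*u + 15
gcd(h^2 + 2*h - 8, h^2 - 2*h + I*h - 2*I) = h - 2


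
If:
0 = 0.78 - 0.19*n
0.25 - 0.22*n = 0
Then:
No Solution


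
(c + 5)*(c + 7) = c^2 + 12*c + 35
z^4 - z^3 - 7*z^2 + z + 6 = (z - 3)*(z - 1)*(z + 1)*(z + 2)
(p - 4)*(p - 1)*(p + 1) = p^3 - 4*p^2 - p + 4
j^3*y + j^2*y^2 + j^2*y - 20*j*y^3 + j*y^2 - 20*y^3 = (j - 4*y)*(j + 5*y)*(j*y + y)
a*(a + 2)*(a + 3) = a^3 + 5*a^2 + 6*a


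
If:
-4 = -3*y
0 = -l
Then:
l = 0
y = 4/3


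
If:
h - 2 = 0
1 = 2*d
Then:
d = 1/2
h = 2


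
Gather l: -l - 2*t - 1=-l - 2*t - 1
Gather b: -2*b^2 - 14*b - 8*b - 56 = -2*b^2 - 22*b - 56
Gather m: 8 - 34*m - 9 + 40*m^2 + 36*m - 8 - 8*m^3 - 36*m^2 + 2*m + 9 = -8*m^3 + 4*m^2 + 4*m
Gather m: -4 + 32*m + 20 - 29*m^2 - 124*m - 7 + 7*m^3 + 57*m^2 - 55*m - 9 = 7*m^3 + 28*m^2 - 147*m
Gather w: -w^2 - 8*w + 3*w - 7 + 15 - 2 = -w^2 - 5*w + 6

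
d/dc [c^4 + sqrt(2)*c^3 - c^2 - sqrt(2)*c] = 4*c^3 + 3*sqrt(2)*c^2 - 2*c - sqrt(2)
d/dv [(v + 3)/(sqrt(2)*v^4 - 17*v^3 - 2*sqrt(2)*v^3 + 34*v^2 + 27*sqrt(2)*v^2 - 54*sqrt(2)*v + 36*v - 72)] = (sqrt(2)*v^4 - 17*v^3 - 2*sqrt(2)*v^3 + 34*v^2 + 27*sqrt(2)*v^2 - 54*sqrt(2)*v + 36*v - (v + 3)*(4*sqrt(2)*v^3 - 51*v^2 - 6*sqrt(2)*v^2 + 68*v + 54*sqrt(2)*v - 54*sqrt(2) + 36) - 72)/(sqrt(2)*v^4 - 17*v^3 - 2*sqrt(2)*v^3 + 34*v^2 + 27*sqrt(2)*v^2 - 54*sqrt(2)*v + 36*v - 72)^2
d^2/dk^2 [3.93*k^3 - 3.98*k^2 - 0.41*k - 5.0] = 23.58*k - 7.96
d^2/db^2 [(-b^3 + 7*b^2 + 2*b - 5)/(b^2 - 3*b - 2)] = 6*(4*b^3 + 3*b^2 + 15*b - 13)/(b^6 - 9*b^5 + 21*b^4 + 9*b^3 - 42*b^2 - 36*b - 8)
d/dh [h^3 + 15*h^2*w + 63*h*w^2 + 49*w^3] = 3*h^2 + 30*h*w + 63*w^2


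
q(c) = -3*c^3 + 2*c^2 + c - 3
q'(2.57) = -48.16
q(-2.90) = 84.09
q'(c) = -9*c^2 + 4*c + 1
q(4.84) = -291.45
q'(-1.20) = -16.76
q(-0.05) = -3.04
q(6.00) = -573.00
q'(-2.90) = -86.29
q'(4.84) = -190.47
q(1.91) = -14.70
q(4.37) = -210.80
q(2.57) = -38.14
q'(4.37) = -153.39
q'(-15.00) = -2084.00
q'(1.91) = -24.19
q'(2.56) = -47.74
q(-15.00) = 10557.00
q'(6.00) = -299.00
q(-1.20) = 3.86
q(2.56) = -37.66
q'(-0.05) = 0.78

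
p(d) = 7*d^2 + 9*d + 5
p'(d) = 14*d + 9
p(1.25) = 27.19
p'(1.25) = 26.50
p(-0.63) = 2.11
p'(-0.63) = 0.18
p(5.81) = 293.58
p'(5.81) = 90.34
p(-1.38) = 5.91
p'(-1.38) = -10.32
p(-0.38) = 2.59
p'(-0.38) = 3.68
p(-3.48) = 58.45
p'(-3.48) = -39.72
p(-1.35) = 5.61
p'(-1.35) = -9.90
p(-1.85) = 12.31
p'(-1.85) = -16.90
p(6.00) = 311.00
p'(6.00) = 93.00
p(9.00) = 653.00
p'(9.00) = 135.00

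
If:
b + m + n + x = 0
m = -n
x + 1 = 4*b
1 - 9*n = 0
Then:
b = 1/5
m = -1/9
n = 1/9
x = -1/5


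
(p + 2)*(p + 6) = p^2 + 8*p + 12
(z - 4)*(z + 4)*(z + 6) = z^3 + 6*z^2 - 16*z - 96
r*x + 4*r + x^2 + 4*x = (r + x)*(x + 4)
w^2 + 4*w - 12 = (w - 2)*(w + 6)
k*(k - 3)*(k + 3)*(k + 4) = k^4 + 4*k^3 - 9*k^2 - 36*k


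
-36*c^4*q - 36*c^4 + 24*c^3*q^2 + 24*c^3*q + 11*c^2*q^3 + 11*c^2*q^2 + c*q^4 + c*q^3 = (-c + q)*(6*c + q)^2*(c*q + c)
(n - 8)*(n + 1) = n^2 - 7*n - 8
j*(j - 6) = j^2 - 6*j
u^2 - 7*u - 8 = (u - 8)*(u + 1)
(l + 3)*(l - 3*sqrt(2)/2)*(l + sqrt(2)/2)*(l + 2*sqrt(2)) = l^4 + sqrt(2)*l^3 + 3*l^3 - 11*l^2/2 + 3*sqrt(2)*l^2 - 33*l/2 - 3*sqrt(2)*l - 9*sqrt(2)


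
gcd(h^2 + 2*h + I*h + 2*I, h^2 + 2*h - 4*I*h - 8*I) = h + 2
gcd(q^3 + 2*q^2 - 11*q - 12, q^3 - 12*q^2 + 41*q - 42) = q - 3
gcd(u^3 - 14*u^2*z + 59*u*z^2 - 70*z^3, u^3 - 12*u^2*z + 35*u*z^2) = u^2 - 12*u*z + 35*z^2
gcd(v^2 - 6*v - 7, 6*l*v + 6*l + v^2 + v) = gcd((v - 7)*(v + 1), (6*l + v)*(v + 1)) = v + 1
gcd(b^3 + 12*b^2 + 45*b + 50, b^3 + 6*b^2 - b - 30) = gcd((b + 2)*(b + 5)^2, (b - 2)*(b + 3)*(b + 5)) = b + 5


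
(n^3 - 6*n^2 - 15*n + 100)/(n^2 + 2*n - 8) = (n^2 - 10*n + 25)/(n - 2)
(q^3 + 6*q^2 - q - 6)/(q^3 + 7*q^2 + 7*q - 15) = (q^2 + 7*q + 6)/(q^2 + 8*q + 15)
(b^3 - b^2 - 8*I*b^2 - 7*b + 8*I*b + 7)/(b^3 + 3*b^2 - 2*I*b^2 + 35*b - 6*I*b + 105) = (b^2 - b*(1 + I) + I)/(b^2 + b*(3 + 5*I) + 15*I)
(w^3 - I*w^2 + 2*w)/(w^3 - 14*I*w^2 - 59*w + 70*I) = w*(w + I)/(w^2 - 12*I*w - 35)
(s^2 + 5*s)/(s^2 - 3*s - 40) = s/(s - 8)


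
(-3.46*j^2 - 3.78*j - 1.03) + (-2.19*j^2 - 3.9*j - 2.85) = -5.65*j^2 - 7.68*j - 3.88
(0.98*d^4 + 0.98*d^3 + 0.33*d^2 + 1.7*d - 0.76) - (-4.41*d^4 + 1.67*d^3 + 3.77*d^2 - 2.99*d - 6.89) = 5.39*d^4 - 0.69*d^3 - 3.44*d^2 + 4.69*d + 6.13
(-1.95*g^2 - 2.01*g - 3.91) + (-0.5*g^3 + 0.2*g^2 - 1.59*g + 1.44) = -0.5*g^3 - 1.75*g^2 - 3.6*g - 2.47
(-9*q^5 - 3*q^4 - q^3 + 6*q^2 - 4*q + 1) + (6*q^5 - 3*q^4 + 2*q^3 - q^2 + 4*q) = -3*q^5 - 6*q^4 + q^3 + 5*q^2 + 1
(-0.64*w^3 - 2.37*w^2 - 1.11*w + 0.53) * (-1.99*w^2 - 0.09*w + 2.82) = 1.2736*w^5 + 4.7739*w^4 + 0.6174*w^3 - 7.6382*w^2 - 3.1779*w + 1.4946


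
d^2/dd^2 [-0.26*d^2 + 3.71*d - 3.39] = -0.520000000000000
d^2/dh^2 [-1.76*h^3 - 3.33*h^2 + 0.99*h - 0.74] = -10.56*h - 6.66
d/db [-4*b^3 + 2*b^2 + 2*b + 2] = -12*b^2 + 4*b + 2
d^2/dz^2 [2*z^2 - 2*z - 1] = 4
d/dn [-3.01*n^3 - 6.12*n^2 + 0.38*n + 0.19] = -9.03*n^2 - 12.24*n + 0.38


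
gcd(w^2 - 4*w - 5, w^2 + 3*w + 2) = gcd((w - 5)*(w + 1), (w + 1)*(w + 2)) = w + 1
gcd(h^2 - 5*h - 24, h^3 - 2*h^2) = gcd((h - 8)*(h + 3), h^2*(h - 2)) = 1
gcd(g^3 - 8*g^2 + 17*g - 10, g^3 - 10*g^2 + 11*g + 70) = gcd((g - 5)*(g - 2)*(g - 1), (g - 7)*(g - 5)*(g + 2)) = g - 5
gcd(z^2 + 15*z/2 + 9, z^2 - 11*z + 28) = 1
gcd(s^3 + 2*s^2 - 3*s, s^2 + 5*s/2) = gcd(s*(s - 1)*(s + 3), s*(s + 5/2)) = s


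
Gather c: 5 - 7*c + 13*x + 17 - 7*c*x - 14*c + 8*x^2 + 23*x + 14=c*(-7*x - 21) + 8*x^2 + 36*x + 36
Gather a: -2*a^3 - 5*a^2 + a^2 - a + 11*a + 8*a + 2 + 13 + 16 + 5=-2*a^3 - 4*a^2 + 18*a + 36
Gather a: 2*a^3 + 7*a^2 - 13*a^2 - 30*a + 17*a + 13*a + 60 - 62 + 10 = 2*a^3 - 6*a^2 + 8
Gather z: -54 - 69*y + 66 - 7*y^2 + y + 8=-7*y^2 - 68*y + 20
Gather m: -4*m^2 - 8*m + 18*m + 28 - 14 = -4*m^2 + 10*m + 14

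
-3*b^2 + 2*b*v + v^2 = (-b + v)*(3*b + v)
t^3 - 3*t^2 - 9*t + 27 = (t - 3)^2*(t + 3)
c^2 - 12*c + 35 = (c - 7)*(c - 5)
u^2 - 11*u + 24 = (u - 8)*(u - 3)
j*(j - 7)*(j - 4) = j^3 - 11*j^2 + 28*j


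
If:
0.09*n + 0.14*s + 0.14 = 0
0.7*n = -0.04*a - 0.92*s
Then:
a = 4.22222222222222*s + 27.2222222222222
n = -1.55555555555556*s - 1.55555555555556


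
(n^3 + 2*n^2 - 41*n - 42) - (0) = n^3 + 2*n^2 - 41*n - 42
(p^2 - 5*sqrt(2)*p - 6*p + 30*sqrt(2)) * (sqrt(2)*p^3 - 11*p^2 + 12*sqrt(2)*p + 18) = sqrt(2)*p^5 - 21*p^4 - 6*sqrt(2)*p^4 + 67*sqrt(2)*p^3 + 126*p^3 - 402*sqrt(2)*p^2 - 102*p^2 - 90*sqrt(2)*p + 612*p + 540*sqrt(2)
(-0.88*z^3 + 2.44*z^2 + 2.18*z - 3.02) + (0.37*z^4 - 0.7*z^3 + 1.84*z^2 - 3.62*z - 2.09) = 0.37*z^4 - 1.58*z^3 + 4.28*z^2 - 1.44*z - 5.11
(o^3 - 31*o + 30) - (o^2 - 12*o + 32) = o^3 - o^2 - 19*o - 2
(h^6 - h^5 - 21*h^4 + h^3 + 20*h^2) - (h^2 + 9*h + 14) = h^6 - h^5 - 21*h^4 + h^3 + 19*h^2 - 9*h - 14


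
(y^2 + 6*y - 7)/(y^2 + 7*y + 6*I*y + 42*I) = (y - 1)/(y + 6*I)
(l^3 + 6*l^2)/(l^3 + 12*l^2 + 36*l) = l/(l + 6)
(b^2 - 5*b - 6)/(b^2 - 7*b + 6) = (b + 1)/(b - 1)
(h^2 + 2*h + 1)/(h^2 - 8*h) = (h^2 + 2*h + 1)/(h*(h - 8))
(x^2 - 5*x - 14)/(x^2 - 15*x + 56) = (x + 2)/(x - 8)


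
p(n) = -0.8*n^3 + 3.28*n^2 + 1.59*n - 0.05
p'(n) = -2.4*n^2 + 6.56*n + 1.59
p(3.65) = 10.55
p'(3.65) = -6.44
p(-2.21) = 21.09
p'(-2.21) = -24.63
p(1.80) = 8.77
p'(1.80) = 5.62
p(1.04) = 4.25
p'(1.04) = 5.82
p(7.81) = -168.67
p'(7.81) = -93.57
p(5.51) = -25.54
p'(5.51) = -35.13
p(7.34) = -128.02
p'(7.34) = -79.56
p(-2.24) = 21.84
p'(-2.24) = -25.15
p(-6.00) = 281.29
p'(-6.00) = -124.17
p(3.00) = 12.64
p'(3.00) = -0.33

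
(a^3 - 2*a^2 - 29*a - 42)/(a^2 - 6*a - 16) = (a^2 - 4*a - 21)/(a - 8)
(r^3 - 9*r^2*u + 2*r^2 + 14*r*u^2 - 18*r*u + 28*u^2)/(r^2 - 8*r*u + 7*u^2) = (r^2 - 2*r*u + 2*r - 4*u)/(r - u)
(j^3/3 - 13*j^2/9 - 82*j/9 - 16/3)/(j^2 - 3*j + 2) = (3*j^3 - 13*j^2 - 82*j - 48)/(9*(j^2 - 3*j + 2))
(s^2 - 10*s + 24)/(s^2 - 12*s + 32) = (s - 6)/(s - 8)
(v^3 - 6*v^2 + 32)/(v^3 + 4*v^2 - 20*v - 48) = (v - 4)/(v + 6)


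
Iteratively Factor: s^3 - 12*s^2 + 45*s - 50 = (s - 5)*(s^2 - 7*s + 10) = (s - 5)*(s - 2)*(s - 5)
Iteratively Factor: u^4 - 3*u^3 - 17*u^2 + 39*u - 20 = (u + 4)*(u^3 - 7*u^2 + 11*u - 5) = (u - 1)*(u + 4)*(u^2 - 6*u + 5) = (u - 1)^2*(u + 4)*(u - 5)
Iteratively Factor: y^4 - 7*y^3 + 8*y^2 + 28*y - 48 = (y - 3)*(y^3 - 4*y^2 - 4*y + 16) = (y - 3)*(y - 2)*(y^2 - 2*y - 8) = (y - 3)*(y - 2)*(y + 2)*(y - 4)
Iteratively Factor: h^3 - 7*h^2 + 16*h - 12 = (h - 2)*(h^2 - 5*h + 6) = (h - 2)^2*(h - 3)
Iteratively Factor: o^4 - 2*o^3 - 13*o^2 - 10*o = (o - 5)*(o^3 + 3*o^2 + 2*o) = (o - 5)*(o + 2)*(o^2 + o) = (o - 5)*(o + 1)*(o + 2)*(o)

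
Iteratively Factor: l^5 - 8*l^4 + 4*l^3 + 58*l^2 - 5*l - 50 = (l - 5)*(l^4 - 3*l^3 - 11*l^2 + 3*l + 10) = (l - 5)*(l - 1)*(l^3 - 2*l^2 - 13*l - 10) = (l - 5)*(l - 1)*(l + 1)*(l^2 - 3*l - 10) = (l - 5)^2*(l - 1)*(l + 1)*(l + 2)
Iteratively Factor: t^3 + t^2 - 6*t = (t - 2)*(t^2 + 3*t) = (t - 2)*(t + 3)*(t)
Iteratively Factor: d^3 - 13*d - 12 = (d - 4)*(d^2 + 4*d + 3) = (d - 4)*(d + 3)*(d + 1)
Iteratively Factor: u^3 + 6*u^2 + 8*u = (u)*(u^2 + 6*u + 8) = u*(u + 4)*(u + 2)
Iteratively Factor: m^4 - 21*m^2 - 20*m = (m + 4)*(m^3 - 4*m^2 - 5*m) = (m + 1)*(m + 4)*(m^2 - 5*m) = m*(m + 1)*(m + 4)*(m - 5)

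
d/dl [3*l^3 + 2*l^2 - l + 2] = 9*l^2 + 4*l - 1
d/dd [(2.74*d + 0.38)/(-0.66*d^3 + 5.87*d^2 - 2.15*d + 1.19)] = (3.6168*d^3 - 15.3314*d^2 - 4.4612*d + 4.0776)/(0.4356*d^6 - 7.7484*d^5 + 37.2949*d^4 - 26.8118*d^3 + 18.5931*d^2 - 5.117*d + 1.4161)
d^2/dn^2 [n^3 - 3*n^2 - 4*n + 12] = 6*n - 6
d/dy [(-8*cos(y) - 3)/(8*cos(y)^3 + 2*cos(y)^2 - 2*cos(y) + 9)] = 2*(-64*cos(y)^3 - 44*cos(y)^2 - 6*cos(y) + 39)*sin(y)/(4*cos(y) + cos(2*y) + 2*cos(3*y) + 10)^2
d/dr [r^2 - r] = 2*r - 1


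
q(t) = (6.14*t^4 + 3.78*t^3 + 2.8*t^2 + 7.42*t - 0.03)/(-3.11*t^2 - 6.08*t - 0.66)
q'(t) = (6.22*t + 6.08)*(6.14*t^4 + 3.78*t^3 + 2.8*t^2 + 7.42*t - 0.03)/(-3.11*t^2 - 6.08*t - 0.66)^2 + (24.56*t^3 + 11.34*t^2 + 5.6*t + 7.42)/(-3.11*t^2 - 6.08*t - 0.66)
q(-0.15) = -5.99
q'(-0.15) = -132.17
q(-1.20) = 0.60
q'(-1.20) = -12.16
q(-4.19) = -54.81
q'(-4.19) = 17.74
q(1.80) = -5.02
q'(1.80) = -5.11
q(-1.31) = 2.36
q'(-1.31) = -20.60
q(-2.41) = -37.48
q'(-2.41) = -12.28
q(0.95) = -1.92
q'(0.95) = -2.27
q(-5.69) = -86.71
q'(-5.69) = 24.57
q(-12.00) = -322.47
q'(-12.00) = 49.95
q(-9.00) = -190.49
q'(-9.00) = 38.02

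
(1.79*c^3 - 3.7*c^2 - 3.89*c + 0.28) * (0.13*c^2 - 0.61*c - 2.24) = 0.2327*c^5 - 1.5729*c^4 - 2.2583*c^3 + 10.6973*c^2 + 8.5428*c - 0.6272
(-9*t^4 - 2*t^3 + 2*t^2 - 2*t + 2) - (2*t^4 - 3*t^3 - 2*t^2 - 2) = -11*t^4 + t^3 + 4*t^2 - 2*t + 4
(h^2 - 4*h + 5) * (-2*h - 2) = -2*h^3 + 6*h^2 - 2*h - 10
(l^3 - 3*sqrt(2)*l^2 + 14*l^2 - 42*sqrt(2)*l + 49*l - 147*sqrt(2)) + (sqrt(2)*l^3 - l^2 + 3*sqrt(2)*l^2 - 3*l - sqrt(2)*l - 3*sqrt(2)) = l^3 + sqrt(2)*l^3 + 13*l^2 - 43*sqrt(2)*l + 46*l - 150*sqrt(2)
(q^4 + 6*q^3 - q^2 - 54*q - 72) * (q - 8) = q^5 - 2*q^4 - 49*q^3 - 46*q^2 + 360*q + 576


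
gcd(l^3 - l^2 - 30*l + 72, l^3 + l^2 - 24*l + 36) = l^2 + 3*l - 18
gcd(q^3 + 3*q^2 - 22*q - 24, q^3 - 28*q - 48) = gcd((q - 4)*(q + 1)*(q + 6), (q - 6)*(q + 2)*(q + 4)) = 1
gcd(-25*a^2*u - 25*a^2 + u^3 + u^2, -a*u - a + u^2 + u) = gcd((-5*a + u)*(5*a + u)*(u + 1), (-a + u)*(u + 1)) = u + 1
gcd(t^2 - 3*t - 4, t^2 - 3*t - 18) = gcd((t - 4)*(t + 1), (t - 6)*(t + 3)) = 1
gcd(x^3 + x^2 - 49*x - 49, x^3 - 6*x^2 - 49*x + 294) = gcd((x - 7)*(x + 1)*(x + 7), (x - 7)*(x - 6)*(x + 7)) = x^2 - 49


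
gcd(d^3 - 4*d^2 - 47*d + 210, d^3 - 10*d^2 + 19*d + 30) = d^2 - 11*d + 30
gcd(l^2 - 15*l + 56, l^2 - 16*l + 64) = l - 8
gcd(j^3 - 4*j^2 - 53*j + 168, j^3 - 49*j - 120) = j - 8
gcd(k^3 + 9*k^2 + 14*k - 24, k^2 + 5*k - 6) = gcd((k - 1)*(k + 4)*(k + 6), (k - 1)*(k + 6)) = k^2 + 5*k - 6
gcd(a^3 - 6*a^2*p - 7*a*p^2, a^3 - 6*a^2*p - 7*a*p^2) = -a^3 + 6*a^2*p + 7*a*p^2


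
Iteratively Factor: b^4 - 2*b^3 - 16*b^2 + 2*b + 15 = (b - 1)*(b^3 - b^2 - 17*b - 15) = (b - 1)*(b + 3)*(b^2 - 4*b - 5) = (b - 1)*(b + 1)*(b + 3)*(b - 5)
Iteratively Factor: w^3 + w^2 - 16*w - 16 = (w + 4)*(w^2 - 3*w - 4) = (w + 1)*(w + 4)*(w - 4)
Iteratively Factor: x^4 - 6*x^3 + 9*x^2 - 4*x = (x)*(x^3 - 6*x^2 + 9*x - 4) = x*(x - 4)*(x^2 - 2*x + 1) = x*(x - 4)*(x - 1)*(x - 1)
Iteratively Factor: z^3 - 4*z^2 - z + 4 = (z - 1)*(z^2 - 3*z - 4) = (z - 1)*(z + 1)*(z - 4)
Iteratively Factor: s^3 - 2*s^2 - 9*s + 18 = (s + 3)*(s^2 - 5*s + 6) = (s - 3)*(s + 3)*(s - 2)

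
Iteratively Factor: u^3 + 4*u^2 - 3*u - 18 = (u - 2)*(u^2 + 6*u + 9) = (u - 2)*(u + 3)*(u + 3)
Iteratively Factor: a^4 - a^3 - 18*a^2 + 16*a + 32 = (a - 4)*(a^3 + 3*a^2 - 6*a - 8) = (a - 4)*(a - 2)*(a^2 + 5*a + 4) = (a - 4)*(a - 2)*(a + 1)*(a + 4)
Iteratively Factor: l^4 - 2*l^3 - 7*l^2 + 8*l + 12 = (l + 2)*(l^3 - 4*l^2 + l + 6) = (l - 3)*(l + 2)*(l^2 - l - 2) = (l - 3)*(l - 2)*(l + 2)*(l + 1)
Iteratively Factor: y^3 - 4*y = (y - 2)*(y^2 + 2*y) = (y - 2)*(y + 2)*(y)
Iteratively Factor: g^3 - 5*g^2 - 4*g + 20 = (g - 2)*(g^2 - 3*g - 10) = (g - 5)*(g - 2)*(g + 2)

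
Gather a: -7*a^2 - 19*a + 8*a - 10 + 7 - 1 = -7*a^2 - 11*a - 4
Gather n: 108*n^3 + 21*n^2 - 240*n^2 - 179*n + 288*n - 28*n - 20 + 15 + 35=108*n^3 - 219*n^2 + 81*n + 30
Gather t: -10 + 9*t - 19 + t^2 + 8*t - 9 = t^2 + 17*t - 38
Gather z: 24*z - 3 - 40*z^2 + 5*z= -40*z^2 + 29*z - 3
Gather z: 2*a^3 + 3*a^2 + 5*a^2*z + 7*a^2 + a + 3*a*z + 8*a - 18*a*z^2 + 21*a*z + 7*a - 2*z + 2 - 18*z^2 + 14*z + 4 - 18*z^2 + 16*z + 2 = 2*a^3 + 10*a^2 + 16*a + z^2*(-18*a - 36) + z*(5*a^2 + 24*a + 28) + 8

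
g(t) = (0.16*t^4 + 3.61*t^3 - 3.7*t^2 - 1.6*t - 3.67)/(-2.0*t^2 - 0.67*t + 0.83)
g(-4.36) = 9.00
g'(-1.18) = 19.34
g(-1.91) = 7.16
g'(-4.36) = -0.95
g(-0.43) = -5.28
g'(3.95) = -2.45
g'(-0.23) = 1.91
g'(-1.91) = 0.45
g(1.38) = 0.73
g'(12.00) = -3.70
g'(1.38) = -3.85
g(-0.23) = -4.03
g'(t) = (4.0*t + 0.67)*(0.16*t^4 + 3.61*t^3 - 3.7*t^2 - 1.6*t - 3.67)/(-2.0*t^2 - 0.67*t + 0.83)^2 + (0.64*t^3 + 10.83*t^2 - 7.4*t - 1.6)/(-2.0*t^2 - 0.67*t + 0.83) = (-0.64*t^5 - 7.5416*t^4 - 4.3062*t^3 + 8.2679*t^2 - 20.822*t - 3.7869)/(4.0*t^4 + 2.68*t^3 - 2.8711*t^2 - 1.1122*t + 0.6889)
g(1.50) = 0.30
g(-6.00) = 10.42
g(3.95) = -5.87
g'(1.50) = -3.39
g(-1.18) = 10.78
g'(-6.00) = -0.76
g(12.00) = -30.49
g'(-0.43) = 12.12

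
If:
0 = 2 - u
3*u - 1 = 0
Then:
No Solution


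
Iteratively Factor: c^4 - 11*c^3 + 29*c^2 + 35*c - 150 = (c - 5)*(c^3 - 6*c^2 - c + 30) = (c - 5)*(c - 3)*(c^2 - 3*c - 10) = (c - 5)^2*(c - 3)*(c + 2)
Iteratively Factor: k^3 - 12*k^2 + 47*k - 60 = (k - 5)*(k^2 - 7*k + 12) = (k - 5)*(k - 4)*(k - 3)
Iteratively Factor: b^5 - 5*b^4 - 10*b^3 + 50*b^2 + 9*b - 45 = (b + 1)*(b^4 - 6*b^3 - 4*b^2 + 54*b - 45) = (b - 5)*(b + 1)*(b^3 - b^2 - 9*b + 9) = (b - 5)*(b + 1)*(b + 3)*(b^2 - 4*b + 3) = (b - 5)*(b - 3)*(b + 1)*(b + 3)*(b - 1)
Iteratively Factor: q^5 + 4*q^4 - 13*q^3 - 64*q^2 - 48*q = (q)*(q^4 + 4*q^3 - 13*q^2 - 64*q - 48) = q*(q + 3)*(q^3 + q^2 - 16*q - 16) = q*(q + 1)*(q + 3)*(q^2 - 16) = q*(q - 4)*(q + 1)*(q + 3)*(q + 4)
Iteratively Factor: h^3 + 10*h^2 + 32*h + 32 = (h + 2)*(h^2 + 8*h + 16) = (h + 2)*(h + 4)*(h + 4)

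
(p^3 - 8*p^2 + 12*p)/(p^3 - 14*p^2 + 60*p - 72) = p/(p - 6)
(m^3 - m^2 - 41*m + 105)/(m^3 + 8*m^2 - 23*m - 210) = (m - 3)/(m + 6)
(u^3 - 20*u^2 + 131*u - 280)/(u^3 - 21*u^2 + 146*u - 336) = (u - 5)/(u - 6)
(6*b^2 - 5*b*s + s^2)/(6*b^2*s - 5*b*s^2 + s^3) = 1/s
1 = 1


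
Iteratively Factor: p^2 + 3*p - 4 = (p + 4)*(p - 1)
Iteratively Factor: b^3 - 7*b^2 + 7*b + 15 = (b - 3)*(b^2 - 4*b - 5) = (b - 3)*(b + 1)*(b - 5)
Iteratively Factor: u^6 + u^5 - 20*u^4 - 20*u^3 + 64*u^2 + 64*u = (u + 1)*(u^5 - 20*u^3 + 64*u) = (u - 2)*(u + 1)*(u^4 + 2*u^3 - 16*u^2 - 32*u) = u*(u - 2)*(u + 1)*(u^3 + 2*u^2 - 16*u - 32) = u*(u - 2)*(u + 1)*(u + 4)*(u^2 - 2*u - 8) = u*(u - 4)*(u - 2)*(u + 1)*(u + 4)*(u + 2)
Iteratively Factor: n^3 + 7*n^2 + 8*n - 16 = (n - 1)*(n^2 + 8*n + 16) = (n - 1)*(n + 4)*(n + 4)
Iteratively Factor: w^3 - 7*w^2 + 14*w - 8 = (w - 4)*(w^2 - 3*w + 2) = (w - 4)*(w - 1)*(w - 2)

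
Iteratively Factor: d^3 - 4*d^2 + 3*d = (d - 1)*(d^2 - 3*d) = d*(d - 1)*(d - 3)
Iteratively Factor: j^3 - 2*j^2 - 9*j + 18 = (j + 3)*(j^2 - 5*j + 6) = (j - 2)*(j + 3)*(j - 3)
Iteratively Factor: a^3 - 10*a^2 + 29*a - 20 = (a - 1)*(a^2 - 9*a + 20) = (a - 5)*(a - 1)*(a - 4)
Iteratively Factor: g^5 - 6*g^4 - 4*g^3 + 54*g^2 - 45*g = (g)*(g^4 - 6*g^3 - 4*g^2 + 54*g - 45) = g*(g - 1)*(g^3 - 5*g^2 - 9*g + 45) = g*(g - 3)*(g - 1)*(g^2 - 2*g - 15) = g*(g - 5)*(g - 3)*(g - 1)*(g + 3)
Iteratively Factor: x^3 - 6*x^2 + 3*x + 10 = (x + 1)*(x^2 - 7*x + 10) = (x - 5)*(x + 1)*(x - 2)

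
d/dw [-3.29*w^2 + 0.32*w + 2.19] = 0.32 - 6.58*w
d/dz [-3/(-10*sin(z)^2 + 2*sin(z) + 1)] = 6*(1 - 10*sin(z))*cos(z)/(-10*sin(z)^2 + 2*sin(z) + 1)^2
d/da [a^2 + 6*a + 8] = 2*a + 6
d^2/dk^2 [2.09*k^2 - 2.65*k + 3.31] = 4.18000000000000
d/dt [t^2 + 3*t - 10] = 2*t + 3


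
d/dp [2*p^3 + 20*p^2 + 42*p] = 6*p^2 + 40*p + 42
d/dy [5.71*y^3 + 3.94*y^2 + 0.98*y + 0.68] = 17.13*y^2 + 7.88*y + 0.98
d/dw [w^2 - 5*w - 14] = 2*w - 5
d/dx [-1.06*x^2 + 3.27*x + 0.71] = 3.27 - 2.12*x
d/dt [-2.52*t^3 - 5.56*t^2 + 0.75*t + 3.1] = -7.56*t^2 - 11.12*t + 0.75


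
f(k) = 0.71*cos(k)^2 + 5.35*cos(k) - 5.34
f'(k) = -1.42*sin(k)*cos(k) - 5.35*sin(k)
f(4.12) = -8.11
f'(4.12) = 3.78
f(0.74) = -1.00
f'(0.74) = -4.31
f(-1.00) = -2.24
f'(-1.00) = 5.15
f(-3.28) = -9.94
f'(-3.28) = -0.54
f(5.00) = -3.77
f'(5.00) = 5.52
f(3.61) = -9.55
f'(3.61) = 1.84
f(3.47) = -9.77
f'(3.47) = 1.29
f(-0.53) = -0.20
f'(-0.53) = 3.32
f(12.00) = -0.32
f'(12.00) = 3.51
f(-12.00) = -0.32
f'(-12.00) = -3.51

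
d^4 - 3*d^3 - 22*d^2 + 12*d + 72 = (d - 6)*(d - 2)*(d + 2)*(d + 3)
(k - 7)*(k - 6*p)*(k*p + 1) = k^3*p - 6*k^2*p^2 - 7*k^2*p + k^2 + 42*k*p^2 - 6*k*p - 7*k + 42*p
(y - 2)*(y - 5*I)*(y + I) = y^3 - 2*y^2 - 4*I*y^2 + 5*y + 8*I*y - 10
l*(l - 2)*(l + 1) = l^3 - l^2 - 2*l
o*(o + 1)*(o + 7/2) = o^3 + 9*o^2/2 + 7*o/2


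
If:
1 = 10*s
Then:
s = 1/10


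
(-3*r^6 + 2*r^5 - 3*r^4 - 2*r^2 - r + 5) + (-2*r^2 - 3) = -3*r^6 + 2*r^5 - 3*r^4 - 4*r^2 - r + 2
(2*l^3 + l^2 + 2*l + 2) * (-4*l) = -8*l^4 - 4*l^3 - 8*l^2 - 8*l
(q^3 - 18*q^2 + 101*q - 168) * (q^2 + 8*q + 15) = q^5 - 10*q^4 - 28*q^3 + 370*q^2 + 171*q - 2520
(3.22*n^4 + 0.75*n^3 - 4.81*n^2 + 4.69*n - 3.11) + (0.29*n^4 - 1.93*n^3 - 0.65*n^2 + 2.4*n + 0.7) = 3.51*n^4 - 1.18*n^3 - 5.46*n^2 + 7.09*n - 2.41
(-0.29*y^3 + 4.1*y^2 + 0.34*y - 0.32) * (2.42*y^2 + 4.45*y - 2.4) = -0.7018*y^5 + 8.6315*y^4 + 19.7638*y^3 - 9.1014*y^2 - 2.24*y + 0.768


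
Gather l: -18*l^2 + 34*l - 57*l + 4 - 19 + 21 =-18*l^2 - 23*l + 6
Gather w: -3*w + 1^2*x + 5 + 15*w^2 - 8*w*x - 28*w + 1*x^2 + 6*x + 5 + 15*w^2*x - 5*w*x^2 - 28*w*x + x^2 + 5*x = w^2*(15*x + 15) + w*(-5*x^2 - 36*x - 31) + 2*x^2 + 12*x + 10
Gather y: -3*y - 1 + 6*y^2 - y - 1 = 6*y^2 - 4*y - 2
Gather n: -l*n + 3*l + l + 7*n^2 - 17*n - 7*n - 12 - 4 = 4*l + 7*n^2 + n*(-l - 24) - 16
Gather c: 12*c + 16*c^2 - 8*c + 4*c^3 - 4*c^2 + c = 4*c^3 + 12*c^2 + 5*c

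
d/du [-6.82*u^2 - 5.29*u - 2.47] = -13.64*u - 5.29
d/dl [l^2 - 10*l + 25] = 2*l - 10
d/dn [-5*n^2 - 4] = -10*n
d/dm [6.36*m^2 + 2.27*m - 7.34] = 12.72*m + 2.27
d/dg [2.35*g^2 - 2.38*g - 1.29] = 4.7*g - 2.38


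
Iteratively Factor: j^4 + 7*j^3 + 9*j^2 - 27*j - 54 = (j + 3)*(j^3 + 4*j^2 - 3*j - 18) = (j - 2)*(j + 3)*(j^2 + 6*j + 9) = (j - 2)*(j + 3)^2*(j + 3)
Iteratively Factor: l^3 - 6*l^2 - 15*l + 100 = (l - 5)*(l^2 - l - 20) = (l - 5)*(l + 4)*(l - 5)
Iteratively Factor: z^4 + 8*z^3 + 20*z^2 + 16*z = (z + 2)*(z^3 + 6*z^2 + 8*z) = (z + 2)^2*(z^2 + 4*z) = (z + 2)^2*(z + 4)*(z)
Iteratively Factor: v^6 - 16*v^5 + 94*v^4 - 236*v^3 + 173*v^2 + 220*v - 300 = (v - 3)*(v^5 - 13*v^4 + 55*v^3 - 71*v^2 - 40*v + 100) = (v - 3)*(v - 2)*(v^4 - 11*v^3 + 33*v^2 - 5*v - 50) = (v - 5)*(v - 3)*(v - 2)*(v^3 - 6*v^2 + 3*v + 10) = (v - 5)*(v - 3)*(v - 2)^2*(v^2 - 4*v - 5) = (v - 5)*(v - 3)*(v - 2)^2*(v + 1)*(v - 5)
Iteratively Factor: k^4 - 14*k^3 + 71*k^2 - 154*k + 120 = (k - 5)*(k^3 - 9*k^2 + 26*k - 24) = (k - 5)*(k - 2)*(k^2 - 7*k + 12) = (k - 5)*(k - 4)*(k - 2)*(k - 3)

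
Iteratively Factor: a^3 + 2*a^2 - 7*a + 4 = (a + 4)*(a^2 - 2*a + 1) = (a - 1)*(a + 4)*(a - 1)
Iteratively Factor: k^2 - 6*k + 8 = (k - 2)*(k - 4)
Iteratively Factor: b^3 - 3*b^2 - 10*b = (b)*(b^2 - 3*b - 10) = b*(b - 5)*(b + 2)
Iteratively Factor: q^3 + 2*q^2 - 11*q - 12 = (q + 1)*(q^2 + q - 12) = (q - 3)*(q + 1)*(q + 4)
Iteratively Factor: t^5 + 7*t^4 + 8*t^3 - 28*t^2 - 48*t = (t + 3)*(t^4 + 4*t^3 - 4*t^2 - 16*t) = (t - 2)*(t + 3)*(t^3 + 6*t^2 + 8*t) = t*(t - 2)*(t + 3)*(t^2 + 6*t + 8) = t*(t - 2)*(t + 2)*(t + 3)*(t + 4)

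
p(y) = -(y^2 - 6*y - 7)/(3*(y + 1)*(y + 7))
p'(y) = -(2*y - 6)/(3*(y + 1)*(y + 7)) + (y^2 - 6*y - 7)/(3*(y + 1)*(y + 7)^2) + (y^2 - 6*y - 7)/(3*(y + 1)^2*(y + 7))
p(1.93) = 0.19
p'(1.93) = -0.06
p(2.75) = 0.15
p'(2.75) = -0.05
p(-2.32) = 0.66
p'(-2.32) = -0.21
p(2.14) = 0.18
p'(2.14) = -0.06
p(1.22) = 0.23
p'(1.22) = -0.07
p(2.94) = 0.14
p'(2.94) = -0.05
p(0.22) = 0.31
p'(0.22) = -0.09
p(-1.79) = 0.56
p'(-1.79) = -0.17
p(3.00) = 0.13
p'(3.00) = -0.05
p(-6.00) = 4.33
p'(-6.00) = -4.67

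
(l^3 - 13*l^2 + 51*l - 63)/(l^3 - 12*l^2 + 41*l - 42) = (l - 3)/(l - 2)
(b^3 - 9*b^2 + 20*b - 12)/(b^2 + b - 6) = (b^2 - 7*b + 6)/(b + 3)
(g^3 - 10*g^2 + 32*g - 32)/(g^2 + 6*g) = (g^3 - 10*g^2 + 32*g - 32)/(g*(g + 6))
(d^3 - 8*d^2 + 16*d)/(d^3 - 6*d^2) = (d^2 - 8*d + 16)/(d*(d - 6))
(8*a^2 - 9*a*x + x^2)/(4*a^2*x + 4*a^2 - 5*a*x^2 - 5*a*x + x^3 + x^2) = (-8*a + x)/(-4*a*x - 4*a + x^2 + x)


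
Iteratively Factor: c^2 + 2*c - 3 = (c - 1)*(c + 3)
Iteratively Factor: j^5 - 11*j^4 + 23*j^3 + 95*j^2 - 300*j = (j)*(j^4 - 11*j^3 + 23*j^2 + 95*j - 300) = j*(j + 3)*(j^3 - 14*j^2 + 65*j - 100) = j*(j - 5)*(j + 3)*(j^2 - 9*j + 20) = j*(j - 5)^2*(j + 3)*(j - 4)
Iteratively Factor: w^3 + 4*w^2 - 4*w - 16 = (w + 4)*(w^2 - 4) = (w - 2)*(w + 4)*(w + 2)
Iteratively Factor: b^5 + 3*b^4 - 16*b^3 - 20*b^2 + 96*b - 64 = (b - 2)*(b^4 + 5*b^3 - 6*b^2 - 32*b + 32) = (b - 2)*(b + 4)*(b^3 + b^2 - 10*b + 8) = (b - 2)*(b + 4)^2*(b^2 - 3*b + 2) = (b - 2)^2*(b + 4)^2*(b - 1)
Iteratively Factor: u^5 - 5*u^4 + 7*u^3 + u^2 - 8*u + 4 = (u - 2)*(u^4 - 3*u^3 + u^2 + 3*u - 2) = (u - 2)*(u + 1)*(u^3 - 4*u^2 + 5*u - 2) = (u - 2)*(u - 1)*(u + 1)*(u^2 - 3*u + 2) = (u - 2)*(u - 1)^2*(u + 1)*(u - 2)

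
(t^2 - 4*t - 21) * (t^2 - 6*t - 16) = t^4 - 10*t^3 - 13*t^2 + 190*t + 336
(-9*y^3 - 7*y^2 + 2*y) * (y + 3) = -9*y^4 - 34*y^3 - 19*y^2 + 6*y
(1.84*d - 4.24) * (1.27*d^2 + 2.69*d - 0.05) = 2.3368*d^3 - 0.4352*d^2 - 11.4976*d + 0.212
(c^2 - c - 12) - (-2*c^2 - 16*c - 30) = 3*c^2 + 15*c + 18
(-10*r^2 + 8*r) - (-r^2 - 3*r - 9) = -9*r^2 + 11*r + 9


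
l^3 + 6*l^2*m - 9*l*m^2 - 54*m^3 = (l - 3*m)*(l + 3*m)*(l + 6*m)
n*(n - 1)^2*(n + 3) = n^4 + n^3 - 5*n^2 + 3*n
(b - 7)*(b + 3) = b^2 - 4*b - 21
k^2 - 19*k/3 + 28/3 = (k - 4)*(k - 7/3)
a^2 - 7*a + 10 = (a - 5)*(a - 2)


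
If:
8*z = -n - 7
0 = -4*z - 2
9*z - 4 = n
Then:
No Solution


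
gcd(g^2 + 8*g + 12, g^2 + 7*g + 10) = g + 2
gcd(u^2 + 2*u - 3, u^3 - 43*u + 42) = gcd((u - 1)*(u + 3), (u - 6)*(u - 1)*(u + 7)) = u - 1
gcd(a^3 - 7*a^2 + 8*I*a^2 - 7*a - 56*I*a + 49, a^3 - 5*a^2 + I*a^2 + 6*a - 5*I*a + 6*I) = a + I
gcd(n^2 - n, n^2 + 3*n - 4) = n - 1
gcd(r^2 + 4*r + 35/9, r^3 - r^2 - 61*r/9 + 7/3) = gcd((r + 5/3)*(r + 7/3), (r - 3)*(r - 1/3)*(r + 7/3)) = r + 7/3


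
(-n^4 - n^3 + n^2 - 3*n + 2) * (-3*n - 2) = 3*n^5 + 5*n^4 - n^3 + 7*n^2 - 4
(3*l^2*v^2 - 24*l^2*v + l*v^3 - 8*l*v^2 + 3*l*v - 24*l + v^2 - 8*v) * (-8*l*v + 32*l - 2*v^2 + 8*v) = -24*l^3*v^3 + 288*l^3*v^2 - 768*l^3*v - 14*l^2*v^4 + 168*l^2*v^3 - 472*l^2*v^2 + 288*l^2*v - 768*l^2 - 2*l*v^5 + 24*l*v^4 - 78*l*v^3 + 168*l*v^2 - 448*l*v - 2*v^4 + 24*v^3 - 64*v^2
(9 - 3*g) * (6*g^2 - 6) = -18*g^3 + 54*g^2 + 18*g - 54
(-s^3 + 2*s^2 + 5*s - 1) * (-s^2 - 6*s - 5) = s^5 + 4*s^4 - 12*s^3 - 39*s^2 - 19*s + 5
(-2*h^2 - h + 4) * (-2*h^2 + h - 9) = 4*h^4 + 9*h^2 + 13*h - 36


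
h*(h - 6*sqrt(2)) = h^2 - 6*sqrt(2)*h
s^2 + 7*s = s*(s + 7)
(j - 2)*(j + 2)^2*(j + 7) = j^4 + 9*j^3 + 10*j^2 - 36*j - 56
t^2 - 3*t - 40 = (t - 8)*(t + 5)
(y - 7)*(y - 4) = y^2 - 11*y + 28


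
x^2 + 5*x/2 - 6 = (x - 3/2)*(x + 4)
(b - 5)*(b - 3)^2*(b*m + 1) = b^4*m - 11*b^3*m + b^3 + 39*b^2*m - 11*b^2 - 45*b*m + 39*b - 45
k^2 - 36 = (k - 6)*(k + 6)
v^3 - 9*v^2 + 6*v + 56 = (v - 7)*(v - 4)*(v + 2)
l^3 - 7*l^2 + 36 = (l - 6)*(l - 3)*(l + 2)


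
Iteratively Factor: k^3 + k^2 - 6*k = (k)*(k^2 + k - 6) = k*(k - 2)*(k + 3)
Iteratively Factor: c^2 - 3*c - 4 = (c - 4)*(c + 1)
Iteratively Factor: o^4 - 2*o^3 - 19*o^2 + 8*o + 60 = (o + 3)*(o^3 - 5*o^2 - 4*o + 20) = (o - 2)*(o + 3)*(o^2 - 3*o - 10) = (o - 5)*(o - 2)*(o + 3)*(o + 2)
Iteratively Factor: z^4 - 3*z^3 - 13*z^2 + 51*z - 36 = (z - 3)*(z^3 - 13*z + 12) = (z - 3)*(z - 1)*(z^2 + z - 12) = (z - 3)*(z - 1)*(z + 4)*(z - 3)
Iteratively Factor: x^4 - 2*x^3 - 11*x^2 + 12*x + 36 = (x - 3)*(x^3 + x^2 - 8*x - 12) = (x - 3)^2*(x^2 + 4*x + 4) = (x - 3)^2*(x + 2)*(x + 2)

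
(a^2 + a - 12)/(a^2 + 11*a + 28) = (a - 3)/(a + 7)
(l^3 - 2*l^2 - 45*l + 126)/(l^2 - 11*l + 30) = (l^2 + 4*l - 21)/(l - 5)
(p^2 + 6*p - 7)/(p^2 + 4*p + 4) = (p^2 + 6*p - 7)/(p^2 + 4*p + 4)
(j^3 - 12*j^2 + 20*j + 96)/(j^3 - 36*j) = (j^2 - 6*j - 16)/(j*(j + 6))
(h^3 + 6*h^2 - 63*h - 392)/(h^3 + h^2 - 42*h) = (h^2 - h - 56)/(h*(h - 6))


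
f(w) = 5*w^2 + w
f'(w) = 10*w + 1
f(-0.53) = 0.87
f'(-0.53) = -4.30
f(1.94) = 20.76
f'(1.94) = 20.40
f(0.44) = 1.41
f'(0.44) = 5.40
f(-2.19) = 21.79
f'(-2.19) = -20.90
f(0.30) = 0.75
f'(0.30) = 4.00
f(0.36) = 1.01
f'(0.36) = 4.60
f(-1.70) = 12.75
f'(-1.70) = -16.00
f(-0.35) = 0.26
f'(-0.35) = -2.50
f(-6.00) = 174.00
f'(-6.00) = -59.00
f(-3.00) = 42.00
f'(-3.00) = -29.00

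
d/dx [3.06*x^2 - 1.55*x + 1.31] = 6.12*x - 1.55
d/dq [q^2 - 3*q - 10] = 2*q - 3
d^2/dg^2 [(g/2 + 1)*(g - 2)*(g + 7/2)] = 3*g + 7/2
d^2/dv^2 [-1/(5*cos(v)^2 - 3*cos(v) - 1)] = (-100*sin(v)^4 + 79*sin(v)^2 - 213*cos(v)/4 + 45*cos(3*v)/4 + 49)/(5*sin(v)^2 + 3*cos(v) - 4)^3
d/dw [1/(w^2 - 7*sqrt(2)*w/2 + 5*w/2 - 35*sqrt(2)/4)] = 8*(-4*w - 5 + 7*sqrt(2))/(4*w^2 - 14*sqrt(2)*w + 10*w - 35*sqrt(2))^2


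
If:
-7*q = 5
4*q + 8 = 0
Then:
No Solution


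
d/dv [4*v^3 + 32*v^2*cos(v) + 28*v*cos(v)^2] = -32*v^2*sin(v) + 12*v^2 - 28*v*sin(2*v) + 64*v*cos(v) + 28*cos(v)^2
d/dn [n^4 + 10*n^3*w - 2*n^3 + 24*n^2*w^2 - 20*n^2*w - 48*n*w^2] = 4*n^3 + 30*n^2*w - 6*n^2 + 48*n*w^2 - 40*n*w - 48*w^2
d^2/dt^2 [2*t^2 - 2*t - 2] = 4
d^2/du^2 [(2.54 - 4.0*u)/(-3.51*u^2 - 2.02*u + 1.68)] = ((1.6708 - 84.24*u)*(3.51*u^2 + 2.02*u - 1.68) + (4.0*u - 2.54)*(7.02*u + 2.02)*(14.04*u + 4.04))/(3.51*u^2 + 2.02*u - 1.68)^3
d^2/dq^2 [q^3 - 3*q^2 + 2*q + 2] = 6*q - 6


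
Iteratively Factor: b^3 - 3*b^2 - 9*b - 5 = (b + 1)*(b^2 - 4*b - 5) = (b - 5)*(b + 1)*(b + 1)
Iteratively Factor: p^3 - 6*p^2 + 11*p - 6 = (p - 2)*(p^2 - 4*p + 3) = (p - 2)*(p - 1)*(p - 3)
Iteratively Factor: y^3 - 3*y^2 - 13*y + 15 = (y - 5)*(y^2 + 2*y - 3) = (y - 5)*(y + 3)*(y - 1)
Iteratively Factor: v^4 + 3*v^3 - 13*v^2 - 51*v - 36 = (v - 4)*(v^3 + 7*v^2 + 15*v + 9) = (v - 4)*(v + 3)*(v^2 + 4*v + 3) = (v - 4)*(v + 1)*(v + 3)*(v + 3)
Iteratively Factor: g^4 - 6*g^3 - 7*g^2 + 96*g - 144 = (g + 4)*(g^3 - 10*g^2 + 33*g - 36) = (g - 3)*(g + 4)*(g^2 - 7*g + 12) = (g - 3)^2*(g + 4)*(g - 4)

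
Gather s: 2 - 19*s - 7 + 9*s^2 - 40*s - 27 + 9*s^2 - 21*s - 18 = 18*s^2 - 80*s - 50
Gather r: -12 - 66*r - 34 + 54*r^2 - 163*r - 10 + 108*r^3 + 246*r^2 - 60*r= 108*r^3 + 300*r^2 - 289*r - 56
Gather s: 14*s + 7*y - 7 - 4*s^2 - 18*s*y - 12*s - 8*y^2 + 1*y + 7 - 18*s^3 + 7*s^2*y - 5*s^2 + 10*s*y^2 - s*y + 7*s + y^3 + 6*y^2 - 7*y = -18*s^3 + s^2*(7*y - 9) + s*(10*y^2 - 19*y + 9) + y^3 - 2*y^2 + y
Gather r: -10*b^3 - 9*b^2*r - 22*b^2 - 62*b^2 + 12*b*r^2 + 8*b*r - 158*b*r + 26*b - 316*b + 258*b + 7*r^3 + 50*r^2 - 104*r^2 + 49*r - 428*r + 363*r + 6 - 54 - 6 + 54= -10*b^3 - 84*b^2 - 32*b + 7*r^3 + r^2*(12*b - 54) + r*(-9*b^2 - 150*b - 16)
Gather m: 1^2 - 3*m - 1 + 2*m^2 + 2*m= 2*m^2 - m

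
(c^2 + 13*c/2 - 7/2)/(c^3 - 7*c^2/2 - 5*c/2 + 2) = (c + 7)/(c^2 - 3*c - 4)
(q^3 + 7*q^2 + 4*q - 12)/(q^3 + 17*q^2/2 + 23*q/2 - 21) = 2*(q + 2)/(2*q + 7)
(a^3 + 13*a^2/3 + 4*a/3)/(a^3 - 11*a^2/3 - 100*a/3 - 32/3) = a/(a - 8)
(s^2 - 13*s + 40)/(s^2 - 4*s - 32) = (s - 5)/(s + 4)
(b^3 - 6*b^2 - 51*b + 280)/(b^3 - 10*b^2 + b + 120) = (b + 7)/(b + 3)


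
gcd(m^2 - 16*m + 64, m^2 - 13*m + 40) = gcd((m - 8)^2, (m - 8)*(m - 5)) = m - 8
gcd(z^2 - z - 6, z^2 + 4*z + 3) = 1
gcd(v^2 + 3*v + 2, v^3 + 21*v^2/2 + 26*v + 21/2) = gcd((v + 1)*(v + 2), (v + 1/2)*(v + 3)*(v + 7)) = 1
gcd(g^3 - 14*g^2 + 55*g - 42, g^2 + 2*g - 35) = 1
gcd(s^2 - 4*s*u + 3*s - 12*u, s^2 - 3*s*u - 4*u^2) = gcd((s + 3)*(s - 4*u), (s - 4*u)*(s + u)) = s - 4*u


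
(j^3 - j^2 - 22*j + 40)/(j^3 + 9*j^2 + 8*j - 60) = (j - 4)/(j + 6)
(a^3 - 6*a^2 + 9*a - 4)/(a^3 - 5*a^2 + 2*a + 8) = (a^2 - 2*a + 1)/(a^2 - a - 2)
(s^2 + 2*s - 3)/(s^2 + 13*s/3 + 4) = 3*(s - 1)/(3*s + 4)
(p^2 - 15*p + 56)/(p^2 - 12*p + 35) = (p - 8)/(p - 5)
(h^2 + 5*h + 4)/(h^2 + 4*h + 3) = (h + 4)/(h + 3)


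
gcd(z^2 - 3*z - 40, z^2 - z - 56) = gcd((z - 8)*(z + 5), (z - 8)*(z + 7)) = z - 8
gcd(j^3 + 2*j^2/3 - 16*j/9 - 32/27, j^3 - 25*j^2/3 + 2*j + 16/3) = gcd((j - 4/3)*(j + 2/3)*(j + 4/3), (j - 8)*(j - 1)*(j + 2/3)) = j + 2/3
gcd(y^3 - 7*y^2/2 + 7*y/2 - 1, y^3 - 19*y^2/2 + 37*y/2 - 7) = y^2 - 5*y/2 + 1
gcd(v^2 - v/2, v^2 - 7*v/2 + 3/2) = v - 1/2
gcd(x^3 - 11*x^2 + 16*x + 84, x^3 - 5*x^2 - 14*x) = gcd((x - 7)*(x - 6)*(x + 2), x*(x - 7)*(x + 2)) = x^2 - 5*x - 14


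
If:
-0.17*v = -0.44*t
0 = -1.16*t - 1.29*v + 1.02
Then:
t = 0.23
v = 0.59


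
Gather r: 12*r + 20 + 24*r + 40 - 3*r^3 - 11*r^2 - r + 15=-3*r^3 - 11*r^2 + 35*r + 75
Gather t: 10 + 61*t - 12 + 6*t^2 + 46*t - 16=6*t^2 + 107*t - 18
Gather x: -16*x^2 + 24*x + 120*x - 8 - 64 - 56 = -16*x^2 + 144*x - 128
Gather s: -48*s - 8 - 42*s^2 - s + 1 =-42*s^2 - 49*s - 7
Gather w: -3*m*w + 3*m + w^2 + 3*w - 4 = 3*m + w^2 + w*(3 - 3*m) - 4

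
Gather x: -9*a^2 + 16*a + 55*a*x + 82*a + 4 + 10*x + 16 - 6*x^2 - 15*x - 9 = -9*a^2 + 98*a - 6*x^2 + x*(55*a - 5) + 11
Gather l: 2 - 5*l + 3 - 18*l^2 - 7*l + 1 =-18*l^2 - 12*l + 6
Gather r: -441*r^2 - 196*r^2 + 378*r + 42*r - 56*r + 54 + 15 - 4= -637*r^2 + 364*r + 65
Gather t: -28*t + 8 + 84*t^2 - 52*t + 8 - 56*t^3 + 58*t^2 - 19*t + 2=-56*t^3 + 142*t^2 - 99*t + 18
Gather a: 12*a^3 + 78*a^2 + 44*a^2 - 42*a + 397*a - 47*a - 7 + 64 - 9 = 12*a^3 + 122*a^2 + 308*a + 48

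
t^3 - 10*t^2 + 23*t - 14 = (t - 7)*(t - 2)*(t - 1)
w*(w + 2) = w^2 + 2*w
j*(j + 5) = j^2 + 5*j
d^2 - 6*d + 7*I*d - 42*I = (d - 6)*(d + 7*I)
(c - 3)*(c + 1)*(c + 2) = c^3 - 7*c - 6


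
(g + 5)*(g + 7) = g^2 + 12*g + 35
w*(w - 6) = w^2 - 6*w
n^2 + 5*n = n*(n + 5)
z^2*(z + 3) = z^3 + 3*z^2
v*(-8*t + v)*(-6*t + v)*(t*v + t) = 48*t^3*v^2 + 48*t^3*v - 14*t^2*v^3 - 14*t^2*v^2 + t*v^4 + t*v^3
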